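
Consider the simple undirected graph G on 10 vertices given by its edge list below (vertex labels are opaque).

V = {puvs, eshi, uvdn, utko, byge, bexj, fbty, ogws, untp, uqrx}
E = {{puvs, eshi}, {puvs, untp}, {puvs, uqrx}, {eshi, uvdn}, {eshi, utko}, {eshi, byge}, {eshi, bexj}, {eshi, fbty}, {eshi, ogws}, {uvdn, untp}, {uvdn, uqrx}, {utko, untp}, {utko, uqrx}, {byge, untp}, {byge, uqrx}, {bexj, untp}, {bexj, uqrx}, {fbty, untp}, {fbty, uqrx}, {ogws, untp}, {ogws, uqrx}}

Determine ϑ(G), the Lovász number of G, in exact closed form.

7

Vertex ogws has 3 neighbors: eshi, untp, uqrx.
N(uqrx) = {puvs, uvdn, utko, byge, bexj, fbty, ogws}, |N(uqrx)| = 7.
N(bexj) = {eshi, untp, uqrx}, |N(bexj)| = 3.
N(untp) = {puvs, uvdn, utko, byge, bexj, fbty, ogws}, |N(untp)| = 7.
K_{7,3} (perfect); ϑ(G) = α(G) = max{7,3} = 7.
≈ 7.00000 (to 5 d.p.).
Lovász sandwich 7 ≤ 7 ≤ 7: collapsed.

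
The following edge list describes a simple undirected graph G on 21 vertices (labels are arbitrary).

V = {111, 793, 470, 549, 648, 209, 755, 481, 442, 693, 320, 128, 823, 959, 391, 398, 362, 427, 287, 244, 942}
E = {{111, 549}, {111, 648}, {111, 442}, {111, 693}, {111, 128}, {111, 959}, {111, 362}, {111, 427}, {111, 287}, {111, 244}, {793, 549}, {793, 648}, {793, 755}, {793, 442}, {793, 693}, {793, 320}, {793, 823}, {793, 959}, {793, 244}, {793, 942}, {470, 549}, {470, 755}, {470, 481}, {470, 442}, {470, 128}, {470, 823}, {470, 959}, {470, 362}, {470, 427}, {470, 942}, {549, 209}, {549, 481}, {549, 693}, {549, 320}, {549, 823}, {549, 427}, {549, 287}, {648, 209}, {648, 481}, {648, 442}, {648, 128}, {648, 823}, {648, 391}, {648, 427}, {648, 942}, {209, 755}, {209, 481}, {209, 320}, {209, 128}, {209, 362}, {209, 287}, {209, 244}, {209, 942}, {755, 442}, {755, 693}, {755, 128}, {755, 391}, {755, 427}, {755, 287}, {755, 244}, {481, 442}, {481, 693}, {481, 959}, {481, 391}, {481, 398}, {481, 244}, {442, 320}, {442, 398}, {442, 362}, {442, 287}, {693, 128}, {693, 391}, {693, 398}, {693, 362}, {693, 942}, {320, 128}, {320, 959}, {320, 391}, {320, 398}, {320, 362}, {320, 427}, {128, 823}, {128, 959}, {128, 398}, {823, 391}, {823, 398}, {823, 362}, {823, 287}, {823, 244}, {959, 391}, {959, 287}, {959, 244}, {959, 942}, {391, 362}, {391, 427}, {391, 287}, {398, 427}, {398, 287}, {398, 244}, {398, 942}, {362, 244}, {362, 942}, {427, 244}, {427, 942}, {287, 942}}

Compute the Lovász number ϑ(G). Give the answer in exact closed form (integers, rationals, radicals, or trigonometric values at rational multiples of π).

6

deg(128) = 10; N(128) = {111, 470, 648, 209, 755, 693, 320, 823, 959, 398}.
N(755) = {793, 470, 209, 442, 693, 128, 391, 427, 287, 244}, |N(755)| = 10.
N(793) = {549, 648, 755, 442, 693, 320, 823, 959, 244, 942}, |N(793)| = 10.
N(398) = {481, 442, 693, 320, 128, 823, 427, 287, 244, 942}, |N(398)| = 10.
Regular of degree 10 on 21 vertices: Kneser-type, 2-subsets of [7].
spec(A) ≈ [10.0, 1.0, -4.0] (distinct, 3 d.p.).
Lovász: ϑ = −21(-4)/(10+-1*(-4)) = 6.
ϑ(G) ≈ 6.000000000.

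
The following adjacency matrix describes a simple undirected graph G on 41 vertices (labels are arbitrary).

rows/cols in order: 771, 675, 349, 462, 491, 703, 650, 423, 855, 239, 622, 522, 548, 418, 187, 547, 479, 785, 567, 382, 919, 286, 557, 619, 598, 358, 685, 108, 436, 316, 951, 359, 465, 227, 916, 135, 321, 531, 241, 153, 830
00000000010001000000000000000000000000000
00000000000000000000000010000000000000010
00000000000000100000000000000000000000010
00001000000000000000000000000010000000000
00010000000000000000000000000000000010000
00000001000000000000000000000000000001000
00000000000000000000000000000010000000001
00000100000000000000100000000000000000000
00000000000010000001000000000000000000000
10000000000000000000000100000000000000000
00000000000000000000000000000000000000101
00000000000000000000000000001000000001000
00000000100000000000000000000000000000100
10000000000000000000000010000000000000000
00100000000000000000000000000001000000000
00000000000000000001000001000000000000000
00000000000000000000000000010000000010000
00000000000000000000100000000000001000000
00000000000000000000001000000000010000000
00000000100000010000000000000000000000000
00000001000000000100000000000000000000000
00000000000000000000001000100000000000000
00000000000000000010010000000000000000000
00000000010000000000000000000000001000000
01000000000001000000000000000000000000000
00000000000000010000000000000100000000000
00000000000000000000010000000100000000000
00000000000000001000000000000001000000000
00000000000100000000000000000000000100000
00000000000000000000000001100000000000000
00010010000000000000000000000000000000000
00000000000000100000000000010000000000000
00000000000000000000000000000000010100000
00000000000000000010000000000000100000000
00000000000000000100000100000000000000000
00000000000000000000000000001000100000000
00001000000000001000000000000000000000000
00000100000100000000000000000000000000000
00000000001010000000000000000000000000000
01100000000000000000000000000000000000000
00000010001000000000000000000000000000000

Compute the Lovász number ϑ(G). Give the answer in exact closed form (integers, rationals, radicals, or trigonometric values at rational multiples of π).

41*cos(pi/41)/(cos(pi/41) + 1)

deg(548) = 2; N(548) = {855, 241}.
deg(771) = 2; N(771) = {239, 418}.
N(547) = {382, 358}, |N(547)| = 2.
Vertex 227 has 2 neighbors: 567, 465.
Every vertex has degree 2 (N=41); connected 2-regular on 41 ⇒ C_{41}.
spec(A) ≈ [2.0, 1.977, 1.907, 1.792, 1.636, 1.441, 1.212, 0.955, 0.676, 0.381, 0.077, -0.229, -0.53, -0.818, -1.087, -1.331, -1.543, -1.719, -1.855, -1.947, -1.994] (distinct, 3 d.p.).
−41·(-2*cos(pi/41)) / ((2)−(-2*cos(pi/41))) = 41*cos(pi/41)/(cos(pi/41) + 1) = ϑ(G).
= 20.46988027… (decimal).
Check 20 ≤ 41*cos(pi/41)/(cos(pi/41) + 1) ≤ 21: both strict.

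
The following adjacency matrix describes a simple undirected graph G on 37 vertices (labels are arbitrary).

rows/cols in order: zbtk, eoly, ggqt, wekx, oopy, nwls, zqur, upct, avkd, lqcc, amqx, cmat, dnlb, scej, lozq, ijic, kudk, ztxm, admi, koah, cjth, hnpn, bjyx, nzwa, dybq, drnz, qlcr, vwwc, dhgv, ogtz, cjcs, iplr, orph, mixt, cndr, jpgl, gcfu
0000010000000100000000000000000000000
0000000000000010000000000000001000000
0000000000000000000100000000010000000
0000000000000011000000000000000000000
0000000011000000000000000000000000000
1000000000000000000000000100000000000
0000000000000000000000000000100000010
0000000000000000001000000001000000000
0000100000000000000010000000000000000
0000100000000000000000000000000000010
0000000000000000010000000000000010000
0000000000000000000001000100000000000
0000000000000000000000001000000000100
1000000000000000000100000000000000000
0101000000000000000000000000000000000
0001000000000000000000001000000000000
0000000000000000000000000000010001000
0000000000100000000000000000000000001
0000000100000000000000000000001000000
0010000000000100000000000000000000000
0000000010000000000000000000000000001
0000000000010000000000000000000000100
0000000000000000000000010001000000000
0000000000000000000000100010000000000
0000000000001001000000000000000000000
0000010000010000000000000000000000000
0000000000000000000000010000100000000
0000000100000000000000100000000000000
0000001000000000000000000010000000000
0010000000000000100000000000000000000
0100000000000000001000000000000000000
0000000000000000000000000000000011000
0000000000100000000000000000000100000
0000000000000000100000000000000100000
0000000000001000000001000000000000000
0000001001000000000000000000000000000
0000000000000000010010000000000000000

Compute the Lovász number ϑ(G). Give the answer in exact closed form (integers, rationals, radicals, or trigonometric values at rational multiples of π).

deg(mixt) = 2; N(mixt) = {kudk, iplr}.
N(ggqt) = {koah, ogtz}, |N(ggqt)| = 2.
N(cjcs) = {eoly, admi}, |N(cjcs)| = 2.
N(wekx) = {lozq, ijic}, |N(wekx)| = 2.
37-vertex 2-regular graph: a single 37-cycle (edge-transitive).
The 19 distinct eigenvalues: [2.0, 1.9712, 1.8858, 1.746, 1.5561, 1.3213, 1.0486, 0.7457, 0.4214, 0.0849, -0.254, -0.5856, -0.9004, -1.1893, -1.4439, -1.657, -1.8225, -1.9355, -1.9928].
Lovász: ϑ = −37(-2*cos(pi/37))/(2+-(-1)*2*cos(pi/37)) = 37*cos(pi/37)/(cos(pi/37) + 1).
= 18.46661664… (decimal).
Lovász sandwich 18 ≤ 37*cos(pi/37)/(cos(pi/37) + 1) ≤ 19: both strict.

37*cos(pi/37)/(cos(pi/37) + 1)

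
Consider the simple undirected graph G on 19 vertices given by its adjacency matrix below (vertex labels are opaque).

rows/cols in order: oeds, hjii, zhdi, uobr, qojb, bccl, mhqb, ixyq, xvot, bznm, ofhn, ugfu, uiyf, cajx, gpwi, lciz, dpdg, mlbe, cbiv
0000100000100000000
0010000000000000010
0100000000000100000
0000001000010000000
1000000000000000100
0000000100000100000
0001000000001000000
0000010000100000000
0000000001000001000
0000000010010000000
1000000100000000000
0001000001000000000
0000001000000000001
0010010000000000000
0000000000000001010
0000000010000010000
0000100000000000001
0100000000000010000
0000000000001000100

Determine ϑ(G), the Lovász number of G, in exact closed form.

19*cos(pi/19)/(cos(pi/19) + 1)

deg(oeds) = 2; N(oeds) = {qojb, ofhn}.
deg(bccl) = 2; N(bccl) = {ixyq, cajx}.
N(gpwi) = {lciz, mlbe}, |N(gpwi)| = 2.
deg(zhdi) = 2; N(zhdi) = {hjii, cajx}.
Every vertex has degree 2 (N=19); connected 2-regular on 19 ⇒ C_{19}.
A has 10 distinct eigenvalues ≈ [2.0, 1.89163, 1.57828, 1.0939, 0.49097, -0.16516, -0.80339, -1.35456, -1.75895, -1.97272].
With N=19: ϑ(G) = 19·(-(-1)*2*cos(pi/19))/(2−(-2*cos(pi/19))) = 19*cos(pi/19)/(cos(pi/19) + 1).
Numerically 9.434771374.
Check 9 ≤ 19*cos(pi/19)/(cos(pi/19) + 1) ≤ 10: both strict.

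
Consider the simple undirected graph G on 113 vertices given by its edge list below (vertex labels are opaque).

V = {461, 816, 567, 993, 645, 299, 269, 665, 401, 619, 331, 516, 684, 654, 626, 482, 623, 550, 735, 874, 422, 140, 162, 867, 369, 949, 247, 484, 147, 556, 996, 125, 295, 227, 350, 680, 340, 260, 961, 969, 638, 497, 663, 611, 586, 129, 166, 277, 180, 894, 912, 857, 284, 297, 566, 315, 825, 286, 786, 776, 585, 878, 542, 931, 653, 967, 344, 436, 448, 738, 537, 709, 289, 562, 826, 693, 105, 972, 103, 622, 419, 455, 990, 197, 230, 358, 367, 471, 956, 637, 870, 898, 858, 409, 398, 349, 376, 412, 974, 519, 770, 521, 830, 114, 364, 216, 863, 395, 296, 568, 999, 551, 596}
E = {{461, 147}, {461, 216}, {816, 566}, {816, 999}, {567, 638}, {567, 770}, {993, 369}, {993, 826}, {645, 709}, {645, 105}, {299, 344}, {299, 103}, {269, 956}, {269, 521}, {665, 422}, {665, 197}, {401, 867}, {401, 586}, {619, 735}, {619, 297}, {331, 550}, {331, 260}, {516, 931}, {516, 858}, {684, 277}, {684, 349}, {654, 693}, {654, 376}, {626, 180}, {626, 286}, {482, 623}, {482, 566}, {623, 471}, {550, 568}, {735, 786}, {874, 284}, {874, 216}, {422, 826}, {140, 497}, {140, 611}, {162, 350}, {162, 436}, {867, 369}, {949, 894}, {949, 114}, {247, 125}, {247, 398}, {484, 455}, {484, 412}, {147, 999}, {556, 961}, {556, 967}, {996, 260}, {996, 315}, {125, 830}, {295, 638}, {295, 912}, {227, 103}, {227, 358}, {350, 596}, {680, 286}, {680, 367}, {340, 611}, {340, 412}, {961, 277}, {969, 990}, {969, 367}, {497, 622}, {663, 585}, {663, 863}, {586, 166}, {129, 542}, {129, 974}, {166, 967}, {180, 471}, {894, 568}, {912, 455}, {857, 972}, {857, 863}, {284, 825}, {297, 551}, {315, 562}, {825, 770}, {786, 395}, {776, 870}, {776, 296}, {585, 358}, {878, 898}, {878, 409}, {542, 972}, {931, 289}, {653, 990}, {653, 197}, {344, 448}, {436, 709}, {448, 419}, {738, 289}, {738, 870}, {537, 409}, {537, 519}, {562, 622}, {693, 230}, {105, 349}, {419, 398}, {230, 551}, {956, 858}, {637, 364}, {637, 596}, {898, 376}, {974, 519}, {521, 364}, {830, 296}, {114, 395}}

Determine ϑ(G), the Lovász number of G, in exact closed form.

113*cos(pi/113)/(cos(pi/113) + 1)

N(611) = {140, 340}, |N(611)| = 2.
deg(619) = 2; N(619) = {735, 297}.
Vertex 596 has 2 neighbors: 350, 637.
Vertex 858 has 2 neighbors: 516, 956.
deg(v) = 2 for all v (|V|=113); a single 113-cycle (edge-transitive).
Distinct eigenvalues (to 4 d.p.): [2.0, 1.9969, 1.9876, 1.9722, 1.9507, 1.9232, 1.8897, 1.8504, 1.8054, 1.7548, 1.6987, 1.6374, 1.5711, 1.4999, 1.424, 1.3438, 1.2594, 1.1711, 1.0792, 0.9839, 0.8856, 0.7846, 0.6811, 0.5756, 0.4682, 0.3595, 0.2496, 0.1389, 0.0278, -0.0834, -0.1943, -0.3046, -0.414, -0.5221, -0.6286, -0.7331, -0.8354, -0.9351, -1.0319, -1.1255, -1.2157, -1.3021, -1.3844, -1.4625, -1.5361, -1.6049, -1.6687, -1.7274, -1.7807, -1.8286, -1.8708, -1.9072, -1.9377, -1.9622, -1.9807, -1.993, -1.9992].
−113·(-2*cos(pi/113)) / ((2)−(-2*cos(pi/113))) = 113*cos(pi/113)/(cos(pi/113) + 1) = ϑ(G).
ϑ(G) ≈ 56.489081.
α=56, χ(Ḡ)=57; ϑ=113*cos(pi/113)/(cos(pi/113) + 1) lies between (both strict).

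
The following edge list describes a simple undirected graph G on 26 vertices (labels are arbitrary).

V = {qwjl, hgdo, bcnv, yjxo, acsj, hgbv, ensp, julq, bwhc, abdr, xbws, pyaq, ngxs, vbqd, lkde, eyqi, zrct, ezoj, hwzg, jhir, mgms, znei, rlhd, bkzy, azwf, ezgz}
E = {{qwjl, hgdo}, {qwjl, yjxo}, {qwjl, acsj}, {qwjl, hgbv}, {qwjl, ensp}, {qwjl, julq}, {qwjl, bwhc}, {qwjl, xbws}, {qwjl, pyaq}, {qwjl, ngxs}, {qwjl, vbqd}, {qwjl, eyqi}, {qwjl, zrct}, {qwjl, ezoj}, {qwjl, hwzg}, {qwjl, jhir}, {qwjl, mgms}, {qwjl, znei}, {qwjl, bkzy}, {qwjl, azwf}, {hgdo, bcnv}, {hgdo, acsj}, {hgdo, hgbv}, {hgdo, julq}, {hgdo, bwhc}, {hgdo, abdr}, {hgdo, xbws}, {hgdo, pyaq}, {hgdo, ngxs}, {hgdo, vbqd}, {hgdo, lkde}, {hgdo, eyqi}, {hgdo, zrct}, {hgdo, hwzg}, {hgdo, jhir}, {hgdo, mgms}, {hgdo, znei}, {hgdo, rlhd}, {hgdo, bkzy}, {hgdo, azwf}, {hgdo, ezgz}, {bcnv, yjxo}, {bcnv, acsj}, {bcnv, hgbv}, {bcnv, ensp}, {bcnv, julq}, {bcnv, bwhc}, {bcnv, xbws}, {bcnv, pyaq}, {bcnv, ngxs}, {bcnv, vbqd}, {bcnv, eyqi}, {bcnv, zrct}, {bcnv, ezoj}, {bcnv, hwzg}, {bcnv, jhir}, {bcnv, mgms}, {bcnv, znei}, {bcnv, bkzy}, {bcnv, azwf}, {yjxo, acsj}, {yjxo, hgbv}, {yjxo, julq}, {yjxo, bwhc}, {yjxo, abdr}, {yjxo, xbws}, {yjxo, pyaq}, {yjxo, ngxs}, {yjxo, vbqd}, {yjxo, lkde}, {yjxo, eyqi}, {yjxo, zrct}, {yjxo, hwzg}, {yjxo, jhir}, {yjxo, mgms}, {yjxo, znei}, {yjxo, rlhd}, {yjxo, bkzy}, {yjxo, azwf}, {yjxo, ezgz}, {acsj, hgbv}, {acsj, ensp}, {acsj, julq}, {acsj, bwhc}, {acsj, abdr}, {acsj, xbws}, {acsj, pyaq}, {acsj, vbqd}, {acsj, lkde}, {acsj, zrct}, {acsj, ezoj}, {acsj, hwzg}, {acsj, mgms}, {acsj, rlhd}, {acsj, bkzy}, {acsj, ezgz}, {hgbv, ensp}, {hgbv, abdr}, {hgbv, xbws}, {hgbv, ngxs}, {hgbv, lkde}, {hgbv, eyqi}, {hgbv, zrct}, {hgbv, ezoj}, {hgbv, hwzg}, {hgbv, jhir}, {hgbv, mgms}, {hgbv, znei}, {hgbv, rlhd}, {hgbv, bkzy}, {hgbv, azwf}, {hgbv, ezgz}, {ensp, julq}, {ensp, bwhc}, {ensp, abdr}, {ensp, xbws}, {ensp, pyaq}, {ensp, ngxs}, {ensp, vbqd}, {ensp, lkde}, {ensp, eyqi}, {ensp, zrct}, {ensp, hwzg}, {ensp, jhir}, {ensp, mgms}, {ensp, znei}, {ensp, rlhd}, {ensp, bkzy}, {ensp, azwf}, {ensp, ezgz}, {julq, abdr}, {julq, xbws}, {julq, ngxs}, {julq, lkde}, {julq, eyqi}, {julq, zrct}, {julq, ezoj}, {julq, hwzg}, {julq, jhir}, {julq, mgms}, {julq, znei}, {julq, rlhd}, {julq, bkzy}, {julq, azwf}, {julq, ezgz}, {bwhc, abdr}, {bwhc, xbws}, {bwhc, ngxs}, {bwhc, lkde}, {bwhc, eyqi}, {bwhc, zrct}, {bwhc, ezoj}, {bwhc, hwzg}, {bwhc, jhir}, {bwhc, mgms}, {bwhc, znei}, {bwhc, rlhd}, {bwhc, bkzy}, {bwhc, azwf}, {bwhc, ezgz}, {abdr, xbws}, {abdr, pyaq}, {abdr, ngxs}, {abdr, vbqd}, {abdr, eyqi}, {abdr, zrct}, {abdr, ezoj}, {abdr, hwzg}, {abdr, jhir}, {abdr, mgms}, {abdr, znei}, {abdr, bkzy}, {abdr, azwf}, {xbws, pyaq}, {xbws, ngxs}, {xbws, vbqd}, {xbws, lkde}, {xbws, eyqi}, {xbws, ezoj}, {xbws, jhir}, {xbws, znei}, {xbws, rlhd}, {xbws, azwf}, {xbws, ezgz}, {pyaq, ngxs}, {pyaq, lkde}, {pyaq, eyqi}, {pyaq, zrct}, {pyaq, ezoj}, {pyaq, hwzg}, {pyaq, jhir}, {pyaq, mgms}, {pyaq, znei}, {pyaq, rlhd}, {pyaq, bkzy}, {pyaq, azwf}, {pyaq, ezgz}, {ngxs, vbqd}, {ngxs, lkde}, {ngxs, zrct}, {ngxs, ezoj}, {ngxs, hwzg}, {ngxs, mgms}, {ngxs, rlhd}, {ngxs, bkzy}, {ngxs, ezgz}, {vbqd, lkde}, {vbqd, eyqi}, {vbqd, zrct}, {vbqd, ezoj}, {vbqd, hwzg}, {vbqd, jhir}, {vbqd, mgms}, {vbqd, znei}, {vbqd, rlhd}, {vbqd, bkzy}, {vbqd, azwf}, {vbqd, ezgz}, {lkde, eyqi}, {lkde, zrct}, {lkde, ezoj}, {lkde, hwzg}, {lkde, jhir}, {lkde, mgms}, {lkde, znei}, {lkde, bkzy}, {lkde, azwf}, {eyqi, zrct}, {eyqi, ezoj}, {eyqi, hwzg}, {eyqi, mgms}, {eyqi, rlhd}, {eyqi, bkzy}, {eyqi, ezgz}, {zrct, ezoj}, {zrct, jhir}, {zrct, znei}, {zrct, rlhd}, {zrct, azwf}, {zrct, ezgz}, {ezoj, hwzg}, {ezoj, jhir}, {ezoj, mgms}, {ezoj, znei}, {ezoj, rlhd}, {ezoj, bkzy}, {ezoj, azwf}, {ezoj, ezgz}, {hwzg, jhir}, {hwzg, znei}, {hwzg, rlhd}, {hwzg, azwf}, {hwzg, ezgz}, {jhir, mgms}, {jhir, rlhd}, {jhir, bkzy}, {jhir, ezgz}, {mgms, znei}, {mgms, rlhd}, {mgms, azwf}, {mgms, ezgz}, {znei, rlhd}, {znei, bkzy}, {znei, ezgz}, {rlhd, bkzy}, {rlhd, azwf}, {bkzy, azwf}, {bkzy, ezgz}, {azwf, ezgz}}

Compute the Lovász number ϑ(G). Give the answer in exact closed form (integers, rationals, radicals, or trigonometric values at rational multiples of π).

Vertex znei has 20 neighbors: qwjl, hgdo, bcnv, yjxo, hgbv, ensp, julq, bwhc, abdr, xbws, pyaq, vbqd, lkde, zrct, ezoj, hwzg, mgms, rlhd, bkzy, ezgz.
deg(pyaq) = 21; N(pyaq) = {qwjl, hgdo, bcnv, yjxo, acsj, ensp, abdr, xbws, ngxs, lkde, eyqi, zrct, ezoj, hwzg, jhir, mgms, znei, rlhd, bkzy, azwf, ezgz}.
deg(rlhd) = 20; N(rlhd) = {hgdo, yjxo, acsj, hgbv, ensp, julq, bwhc, xbws, pyaq, ngxs, vbqd, eyqi, zrct, ezoj, hwzg, jhir, mgms, znei, bkzy, azwf}.
Vertex eyqi has 20 neighbors: qwjl, hgdo, bcnv, yjxo, hgbv, ensp, julq, bwhc, abdr, xbws, pyaq, vbqd, lkde, zrct, ezoj, hwzg, mgms, rlhd, bkzy, ezgz.
5 parts of sizes [6, 6, 5, 5, 4]; α(G) = 6 = ϑ (perfect).
Numerically 6.00000000.
Sandwich: α(G)=6 ≤ ϑ(G)=6 ≤ χ(Ḡ)=6 (collapsed).

6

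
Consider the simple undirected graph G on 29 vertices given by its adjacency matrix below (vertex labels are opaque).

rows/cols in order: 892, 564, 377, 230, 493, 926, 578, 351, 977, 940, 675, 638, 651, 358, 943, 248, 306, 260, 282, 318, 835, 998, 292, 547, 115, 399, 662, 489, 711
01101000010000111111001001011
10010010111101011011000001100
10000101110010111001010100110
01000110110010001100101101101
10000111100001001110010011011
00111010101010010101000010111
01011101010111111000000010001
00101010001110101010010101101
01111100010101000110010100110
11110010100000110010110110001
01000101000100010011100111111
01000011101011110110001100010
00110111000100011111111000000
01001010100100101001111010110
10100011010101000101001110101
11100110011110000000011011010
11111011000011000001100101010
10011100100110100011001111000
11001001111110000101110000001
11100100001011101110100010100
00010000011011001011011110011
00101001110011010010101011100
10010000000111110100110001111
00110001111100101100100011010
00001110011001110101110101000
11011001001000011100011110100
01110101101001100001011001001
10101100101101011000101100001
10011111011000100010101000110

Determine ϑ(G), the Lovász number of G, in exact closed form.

sqrt(29)

Vertex 547 has 14 neighbors: 377, 230, 351, 977, 940, 675, 638, 943, 306, 260, 835, 115, 399, 489.
N(662) = {564, 377, 230, 926, 351, 977, 675, 358, 943, 318, 998, 292, 399, 711}, |N(662)| = 14.
N(399) = {892, 564, 230, 493, 351, 675, 248, 306, 260, 998, 292, 547, 115, 662}, |N(399)| = 14.
deg(115) = 14; N(115) = {493, 926, 578, 940, 675, 358, 943, 248, 260, 318, 835, 998, 547, 399}.
14-regular, N=29; Paley(29): SR with (k,λ,μ)=(14,6,7).
spec(A) ≈ [14.0, 2.19258, -3.19258] (distinct, 5 d.p.).
ϑ = −N·λ_min/(λ_max−λ_min) = −29·(-sqrt(29)/2 - 1/2)/(14−(-sqrt(29)/2 - 1/2)) = sqrt(29).
Numerically 5.3852.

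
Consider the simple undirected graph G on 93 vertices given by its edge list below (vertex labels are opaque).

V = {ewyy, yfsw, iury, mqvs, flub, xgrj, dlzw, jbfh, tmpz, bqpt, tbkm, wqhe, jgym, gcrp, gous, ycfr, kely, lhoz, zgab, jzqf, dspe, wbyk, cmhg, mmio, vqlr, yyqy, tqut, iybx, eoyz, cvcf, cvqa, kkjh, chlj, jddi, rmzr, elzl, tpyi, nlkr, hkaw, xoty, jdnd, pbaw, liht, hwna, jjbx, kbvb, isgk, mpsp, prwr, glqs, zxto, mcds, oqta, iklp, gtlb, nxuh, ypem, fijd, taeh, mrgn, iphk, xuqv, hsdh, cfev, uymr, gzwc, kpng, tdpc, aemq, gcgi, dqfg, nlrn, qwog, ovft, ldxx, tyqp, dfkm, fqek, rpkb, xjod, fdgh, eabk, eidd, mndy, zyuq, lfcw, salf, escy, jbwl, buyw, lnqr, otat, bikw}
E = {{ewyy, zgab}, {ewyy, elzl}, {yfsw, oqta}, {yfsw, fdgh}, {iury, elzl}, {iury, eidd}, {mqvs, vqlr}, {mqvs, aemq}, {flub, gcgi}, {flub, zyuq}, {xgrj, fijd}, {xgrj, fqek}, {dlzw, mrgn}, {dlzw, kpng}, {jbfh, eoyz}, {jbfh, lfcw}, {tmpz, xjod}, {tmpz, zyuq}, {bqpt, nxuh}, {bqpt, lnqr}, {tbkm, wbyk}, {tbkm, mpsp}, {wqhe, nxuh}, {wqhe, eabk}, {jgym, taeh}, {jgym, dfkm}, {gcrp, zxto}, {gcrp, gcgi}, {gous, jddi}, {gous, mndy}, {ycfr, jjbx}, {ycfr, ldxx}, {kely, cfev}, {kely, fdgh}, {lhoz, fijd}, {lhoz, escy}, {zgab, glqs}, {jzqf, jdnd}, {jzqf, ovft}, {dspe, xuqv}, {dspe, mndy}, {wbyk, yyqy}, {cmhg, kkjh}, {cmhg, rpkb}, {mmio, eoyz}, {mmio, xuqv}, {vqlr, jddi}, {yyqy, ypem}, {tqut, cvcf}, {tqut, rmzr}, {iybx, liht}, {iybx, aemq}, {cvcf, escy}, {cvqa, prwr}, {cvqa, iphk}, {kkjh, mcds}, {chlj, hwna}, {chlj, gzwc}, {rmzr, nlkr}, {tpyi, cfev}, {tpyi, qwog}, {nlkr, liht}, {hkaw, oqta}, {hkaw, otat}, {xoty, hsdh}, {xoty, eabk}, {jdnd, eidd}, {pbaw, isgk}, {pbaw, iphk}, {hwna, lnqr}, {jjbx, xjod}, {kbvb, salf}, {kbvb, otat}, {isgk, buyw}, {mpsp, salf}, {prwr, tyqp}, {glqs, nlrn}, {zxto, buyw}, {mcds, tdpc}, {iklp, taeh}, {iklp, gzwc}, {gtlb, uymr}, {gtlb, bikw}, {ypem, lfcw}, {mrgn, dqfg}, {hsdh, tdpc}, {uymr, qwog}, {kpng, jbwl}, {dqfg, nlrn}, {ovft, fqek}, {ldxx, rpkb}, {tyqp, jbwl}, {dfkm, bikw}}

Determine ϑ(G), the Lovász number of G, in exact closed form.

N(kely) = {cfev, fdgh}, |N(kely)| = 2.
N(eabk) = {wqhe, xoty}, |N(eabk)| = 2.
deg(bikw) = 2; N(bikw) = {gtlb, dfkm}.
Vertex jjbx has 2 neighbors: ycfr, xjod.
deg(v) = 2 for all v (|V|=93); this is C_{93}, the 93-cycle.
Distinct eigenvalues (to 5 d.p.): [2.0, 1.99544, 1.98177, 1.95906, 1.92741, 1.88697, 1.83792, 1.78048, 1.71491, 1.64153, 1.56065, 1.47265, 1.37793, 1.27693, 1.1701, 1.05793, 0.94093, 0.81964, 0.69461, 0.56641, 0.43563, 0.30286, 0.1687, 0.03378, -0.1013, -0.23591, -0.36945, -0.50131, -0.63087, -0.75756, -0.88079, -1.0, -1.11465, -1.22421, -1.32819, -1.42611, -1.51752, -1.602, -1.67918, -1.74869, -1.81023, -1.86351, -1.90828, -1.94434, -1.97154, -1.98974, -1.99886].
Lovász (edge-transitive): ϑ = −93·(-2*cos(pi/93))/((2)−(-2*cos(pi/93))) = 93*cos(pi/93)/(cos(pi/93) + 1).
= 46.486732… (decimal).
Sandwich: α(G)=46 ≤ ϑ(G)=93*cos(pi/93)/(cos(pi/93) + 1) ≤ χ(Ḡ)=47 (both strict).

93*cos(pi/93)/(cos(pi/93) + 1)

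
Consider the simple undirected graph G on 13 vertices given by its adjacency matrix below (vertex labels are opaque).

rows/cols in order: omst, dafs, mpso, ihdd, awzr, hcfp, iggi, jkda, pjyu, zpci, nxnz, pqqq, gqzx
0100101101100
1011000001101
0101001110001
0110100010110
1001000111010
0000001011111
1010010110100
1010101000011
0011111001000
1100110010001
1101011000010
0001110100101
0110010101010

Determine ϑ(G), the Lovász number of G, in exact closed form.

deg(dafs) = 6; N(dafs) = {omst, mpso, ihdd, zpci, nxnz, gqzx}.
Vertex iggi has 6 neighbors: omst, mpso, hcfp, jkda, pjyu, nxnz.
deg(omst) = 6; N(omst) = {dafs, awzr, iggi, jkda, zpci, nxnz}.
deg(gqzx) = 6; N(gqzx) = {dafs, mpso, hcfp, jkda, zpci, pqqq}.
Regular of degree 6 on 13 vertices: Paley(13): SR with (k,λ,μ)=(6,2,3).
Distinct eigenvalues (to 4 d.p.): [6.0, 1.3028, -2.3028].
ϑ = −N·λ_min/(λ_max−λ_min) = −13·(-sqrt(13)/2 - 1/2)/(6−(-sqrt(13)/2 - 1/2)) = sqrt(13).
≈ 3.6056 (to 4 d.p.).

sqrt(13)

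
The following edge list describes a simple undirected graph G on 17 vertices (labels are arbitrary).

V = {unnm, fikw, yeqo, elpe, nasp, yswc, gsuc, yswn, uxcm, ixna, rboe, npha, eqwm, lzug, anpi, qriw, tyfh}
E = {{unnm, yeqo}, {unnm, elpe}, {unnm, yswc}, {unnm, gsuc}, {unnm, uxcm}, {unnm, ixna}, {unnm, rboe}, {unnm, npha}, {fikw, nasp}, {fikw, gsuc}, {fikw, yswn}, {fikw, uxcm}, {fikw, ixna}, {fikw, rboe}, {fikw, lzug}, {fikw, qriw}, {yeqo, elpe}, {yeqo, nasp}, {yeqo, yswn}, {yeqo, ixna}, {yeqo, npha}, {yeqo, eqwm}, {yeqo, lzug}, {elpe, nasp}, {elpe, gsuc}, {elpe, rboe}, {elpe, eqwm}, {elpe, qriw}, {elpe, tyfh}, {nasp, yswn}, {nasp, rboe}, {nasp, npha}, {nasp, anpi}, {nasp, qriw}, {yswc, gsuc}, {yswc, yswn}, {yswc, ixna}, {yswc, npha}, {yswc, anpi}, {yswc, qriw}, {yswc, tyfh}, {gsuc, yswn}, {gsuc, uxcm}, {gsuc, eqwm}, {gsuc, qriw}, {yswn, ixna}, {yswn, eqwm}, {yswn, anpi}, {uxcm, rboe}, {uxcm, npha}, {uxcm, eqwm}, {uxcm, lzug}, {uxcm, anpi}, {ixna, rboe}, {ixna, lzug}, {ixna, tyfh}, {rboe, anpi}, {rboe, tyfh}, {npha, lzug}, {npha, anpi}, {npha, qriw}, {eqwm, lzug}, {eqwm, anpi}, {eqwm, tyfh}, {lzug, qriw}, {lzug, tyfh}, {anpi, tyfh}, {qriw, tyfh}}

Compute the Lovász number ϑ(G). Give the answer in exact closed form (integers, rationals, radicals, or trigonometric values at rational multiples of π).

sqrt(17)

N(yeqo) = {unnm, elpe, nasp, yswn, ixna, npha, eqwm, lzug}, |N(yeqo)| = 8.
deg(rboe) = 8; N(rboe) = {unnm, fikw, elpe, nasp, uxcm, ixna, anpi, tyfh}.
deg(elpe) = 8; N(elpe) = {unnm, yeqo, nasp, gsuc, rboe, eqwm, qriw, tyfh}.
N(yswn) = {fikw, yeqo, nasp, yswc, gsuc, ixna, eqwm, anpi}, |N(yswn)| = 8.
G on 17 vertices is 8-regular; SR(17,8,3,4) — a Paley graph.
The 3 distinct eigenvalues: [8.0, 1.562, -2.562].
λ_max=8, λ_min=-sqrt(17)/2 - 1/2; ϑ = −17·λ_min/(λ_max−λ_min) = sqrt(17).
≈ 4.123106 (to 6 d.p.).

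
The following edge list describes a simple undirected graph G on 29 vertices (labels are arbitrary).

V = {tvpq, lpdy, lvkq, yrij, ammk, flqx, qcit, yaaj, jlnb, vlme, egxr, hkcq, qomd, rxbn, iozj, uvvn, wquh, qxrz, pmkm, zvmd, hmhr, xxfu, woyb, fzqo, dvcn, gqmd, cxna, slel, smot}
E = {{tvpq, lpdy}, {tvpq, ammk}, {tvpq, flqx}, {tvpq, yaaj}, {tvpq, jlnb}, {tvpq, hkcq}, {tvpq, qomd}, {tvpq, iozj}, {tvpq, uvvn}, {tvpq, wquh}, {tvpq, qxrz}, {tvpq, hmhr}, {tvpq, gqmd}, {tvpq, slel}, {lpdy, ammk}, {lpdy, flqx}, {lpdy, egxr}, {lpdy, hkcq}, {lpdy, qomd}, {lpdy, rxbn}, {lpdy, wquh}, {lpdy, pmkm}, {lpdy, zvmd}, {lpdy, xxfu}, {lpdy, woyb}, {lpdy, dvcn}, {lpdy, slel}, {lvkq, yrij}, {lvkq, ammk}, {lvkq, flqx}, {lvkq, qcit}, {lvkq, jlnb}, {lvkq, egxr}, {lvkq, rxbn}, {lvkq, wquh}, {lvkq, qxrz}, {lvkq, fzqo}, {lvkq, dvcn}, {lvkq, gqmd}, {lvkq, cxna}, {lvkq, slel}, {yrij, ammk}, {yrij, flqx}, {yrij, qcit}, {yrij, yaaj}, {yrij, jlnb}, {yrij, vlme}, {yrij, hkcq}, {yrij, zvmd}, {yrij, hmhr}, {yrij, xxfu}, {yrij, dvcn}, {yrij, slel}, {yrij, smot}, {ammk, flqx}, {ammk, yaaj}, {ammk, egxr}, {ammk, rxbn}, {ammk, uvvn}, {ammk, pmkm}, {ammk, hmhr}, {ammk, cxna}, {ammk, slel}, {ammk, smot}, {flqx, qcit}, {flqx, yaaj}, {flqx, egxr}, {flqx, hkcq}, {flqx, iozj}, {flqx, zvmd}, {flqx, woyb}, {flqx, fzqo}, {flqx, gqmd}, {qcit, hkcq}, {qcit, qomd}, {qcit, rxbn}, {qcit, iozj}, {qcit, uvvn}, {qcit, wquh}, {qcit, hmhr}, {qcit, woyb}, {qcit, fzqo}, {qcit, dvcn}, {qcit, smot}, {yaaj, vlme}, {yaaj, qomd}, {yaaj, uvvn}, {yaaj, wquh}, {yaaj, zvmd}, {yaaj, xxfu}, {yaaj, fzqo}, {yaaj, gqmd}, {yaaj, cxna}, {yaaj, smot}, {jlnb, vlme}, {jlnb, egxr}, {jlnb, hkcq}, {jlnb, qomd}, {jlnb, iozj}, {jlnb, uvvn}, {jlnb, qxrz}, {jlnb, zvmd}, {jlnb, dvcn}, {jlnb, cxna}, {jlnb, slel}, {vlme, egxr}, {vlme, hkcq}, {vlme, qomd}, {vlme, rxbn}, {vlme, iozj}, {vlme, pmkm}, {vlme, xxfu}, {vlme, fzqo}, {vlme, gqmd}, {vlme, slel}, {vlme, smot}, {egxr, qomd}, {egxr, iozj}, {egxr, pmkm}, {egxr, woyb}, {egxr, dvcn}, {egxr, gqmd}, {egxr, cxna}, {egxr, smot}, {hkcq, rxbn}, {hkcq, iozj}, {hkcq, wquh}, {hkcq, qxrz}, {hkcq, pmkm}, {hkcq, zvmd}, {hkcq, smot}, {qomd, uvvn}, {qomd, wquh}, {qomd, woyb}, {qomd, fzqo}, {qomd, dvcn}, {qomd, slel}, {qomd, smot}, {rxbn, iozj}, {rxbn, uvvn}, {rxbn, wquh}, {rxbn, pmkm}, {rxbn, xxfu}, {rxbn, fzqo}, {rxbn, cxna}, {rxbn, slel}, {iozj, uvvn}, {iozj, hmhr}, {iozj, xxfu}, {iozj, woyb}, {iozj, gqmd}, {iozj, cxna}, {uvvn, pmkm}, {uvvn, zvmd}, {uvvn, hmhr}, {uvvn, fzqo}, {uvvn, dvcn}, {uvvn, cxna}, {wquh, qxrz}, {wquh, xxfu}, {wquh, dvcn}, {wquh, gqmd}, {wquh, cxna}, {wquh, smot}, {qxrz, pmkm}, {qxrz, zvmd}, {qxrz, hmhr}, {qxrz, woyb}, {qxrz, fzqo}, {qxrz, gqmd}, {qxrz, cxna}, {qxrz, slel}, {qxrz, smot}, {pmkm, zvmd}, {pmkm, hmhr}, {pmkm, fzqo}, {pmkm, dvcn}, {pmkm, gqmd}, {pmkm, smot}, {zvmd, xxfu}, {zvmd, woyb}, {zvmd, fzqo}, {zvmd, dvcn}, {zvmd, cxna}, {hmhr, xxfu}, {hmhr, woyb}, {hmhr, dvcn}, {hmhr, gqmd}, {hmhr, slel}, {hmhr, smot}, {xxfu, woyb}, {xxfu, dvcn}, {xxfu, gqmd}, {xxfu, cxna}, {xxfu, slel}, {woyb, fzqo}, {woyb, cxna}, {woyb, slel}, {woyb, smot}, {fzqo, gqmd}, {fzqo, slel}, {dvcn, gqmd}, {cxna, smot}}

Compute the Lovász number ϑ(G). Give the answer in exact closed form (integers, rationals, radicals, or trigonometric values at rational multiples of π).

N(rxbn) = {lpdy, lvkq, ammk, qcit, vlme, hkcq, iozj, uvvn, wquh, pmkm, xxfu, fzqo, cxna, slel}, |N(rxbn)| = 14.
deg(cxna) = 14; N(cxna) = {lvkq, ammk, yaaj, jlnb, egxr, rxbn, iozj, uvvn, wquh, qxrz, zvmd, xxfu, woyb, smot}.
N(qcit) = {lvkq, yrij, flqx, hkcq, qomd, rxbn, iozj, uvvn, wquh, hmhr, woyb, fzqo, dvcn, smot}, |N(qcit)| = 14.
deg(fzqo) = 14; N(fzqo) = {lvkq, flqx, qcit, yaaj, vlme, qomd, rxbn, uvvn, qxrz, pmkm, zvmd, woyb, gqmd, slel}.
29-vertex 14-regular graph: Paley(29): SR with (k,λ,μ)=(14,6,7).
The 3 distinct eigenvalues: [14.0, 2.193, -3.193].
Lovász (edge-transitive): ϑ = −29·(-sqrt(29)/2 - 1/2)/((14)−(-sqrt(29)/2 - 1/2)) = sqrt(29).
≈ 5.3851648 (to 7 d.p.).

sqrt(29)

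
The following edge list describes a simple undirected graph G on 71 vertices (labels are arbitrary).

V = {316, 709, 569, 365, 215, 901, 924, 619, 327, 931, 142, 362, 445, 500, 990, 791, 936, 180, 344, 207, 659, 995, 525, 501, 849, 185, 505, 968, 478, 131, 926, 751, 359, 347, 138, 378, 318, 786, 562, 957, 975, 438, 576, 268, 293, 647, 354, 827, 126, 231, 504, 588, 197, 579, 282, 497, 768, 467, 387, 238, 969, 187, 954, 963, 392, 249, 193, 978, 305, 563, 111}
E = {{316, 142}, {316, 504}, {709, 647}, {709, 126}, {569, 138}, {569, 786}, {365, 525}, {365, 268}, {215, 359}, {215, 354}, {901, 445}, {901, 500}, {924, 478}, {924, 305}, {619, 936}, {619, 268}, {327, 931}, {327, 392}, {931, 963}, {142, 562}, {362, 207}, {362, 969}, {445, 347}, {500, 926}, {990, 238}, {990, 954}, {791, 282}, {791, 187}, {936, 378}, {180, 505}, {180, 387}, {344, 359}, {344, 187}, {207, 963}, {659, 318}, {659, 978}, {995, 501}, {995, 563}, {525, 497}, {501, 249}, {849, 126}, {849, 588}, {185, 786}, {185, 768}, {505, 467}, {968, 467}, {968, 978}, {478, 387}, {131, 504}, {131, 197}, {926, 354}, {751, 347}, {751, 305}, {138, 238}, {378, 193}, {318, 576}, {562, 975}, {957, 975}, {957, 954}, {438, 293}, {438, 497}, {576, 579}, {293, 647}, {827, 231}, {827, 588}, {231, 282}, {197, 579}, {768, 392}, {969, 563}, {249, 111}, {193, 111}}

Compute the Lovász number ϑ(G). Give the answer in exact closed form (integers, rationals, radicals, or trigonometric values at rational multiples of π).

71*cos(pi/71)/(cos(pi/71) + 1)

N(936) = {619, 378}, |N(936)| = 2.
deg(954) = 2; N(954) = {990, 957}.
N(576) = {318, 579}, |N(576)| = 2.
N(963) = {931, 207}, |N(963)| = 2.
2-regular, N=71; a single 71-cycle (edge-transitive).
spec(A) ≈ [2.0, 1.992, 1.969, 1.93, 1.876, 1.807, 1.725, 1.628, 1.519, 1.398, 1.267, 1.125, 0.974, 0.816, 0.652, 0.482, 0.308, 0.133, -0.044, -0.221, -0.396, -0.567, -0.735, -0.896, -1.051, -1.197, -1.334, -1.46, -1.575, -1.678, -1.768, -1.843, -1.905, -1.951, -1.982, -1.998] (distinct, 3 d.p.).
Lovász (edge-transitive): ϑ = −71·(-2*cos(pi/71))/((2)−(-2*cos(pi/71))) = 71*cos(pi/71)/(cos(pi/71) + 1).
ϑ(G) ≈ 35.4826.
Check 35 ≤ 71*cos(pi/71)/(cos(pi/71) + 1) ≤ 36: both strict.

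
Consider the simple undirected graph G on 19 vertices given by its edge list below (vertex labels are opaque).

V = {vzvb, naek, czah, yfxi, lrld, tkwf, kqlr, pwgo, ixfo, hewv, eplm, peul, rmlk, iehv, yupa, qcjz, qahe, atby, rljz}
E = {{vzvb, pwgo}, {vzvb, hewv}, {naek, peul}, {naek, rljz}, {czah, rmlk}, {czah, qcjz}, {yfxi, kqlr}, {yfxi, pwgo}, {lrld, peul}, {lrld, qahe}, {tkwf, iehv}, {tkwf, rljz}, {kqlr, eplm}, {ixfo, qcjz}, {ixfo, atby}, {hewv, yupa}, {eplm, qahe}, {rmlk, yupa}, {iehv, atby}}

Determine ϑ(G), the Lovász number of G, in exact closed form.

19*cos(pi/19)/(cos(pi/19) + 1)

Vertex pwgo has 2 neighbors: vzvb, yfxi.
Vertex yupa has 2 neighbors: hewv, rmlk.
deg(qcjz) = 2; N(qcjz) = {czah, ixfo}.
Vertex rljz has 2 neighbors: naek, tkwf.
2-regular, N=19; this is C_{19}, the 19-cycle.
The 10 distinct eigenvalues: [2.0, 1.8916, 1.5783, 1.0939, 0.491, -0.1652, -0.8034, -1.3546, -1.7589, -1.9727].
Lovász: ϑ = −19(-2*cos(pi/19))/(2+-(-1)*2*cos(pi/19)) = 19*cos(pi/19)/(cos(pi/19) + 1).
≈ 9.43477137 (to 8 d.p.).
9 ≤ 19*cos(pi/19)/(cos(pi/19) + 1) ≤ 10: both strict.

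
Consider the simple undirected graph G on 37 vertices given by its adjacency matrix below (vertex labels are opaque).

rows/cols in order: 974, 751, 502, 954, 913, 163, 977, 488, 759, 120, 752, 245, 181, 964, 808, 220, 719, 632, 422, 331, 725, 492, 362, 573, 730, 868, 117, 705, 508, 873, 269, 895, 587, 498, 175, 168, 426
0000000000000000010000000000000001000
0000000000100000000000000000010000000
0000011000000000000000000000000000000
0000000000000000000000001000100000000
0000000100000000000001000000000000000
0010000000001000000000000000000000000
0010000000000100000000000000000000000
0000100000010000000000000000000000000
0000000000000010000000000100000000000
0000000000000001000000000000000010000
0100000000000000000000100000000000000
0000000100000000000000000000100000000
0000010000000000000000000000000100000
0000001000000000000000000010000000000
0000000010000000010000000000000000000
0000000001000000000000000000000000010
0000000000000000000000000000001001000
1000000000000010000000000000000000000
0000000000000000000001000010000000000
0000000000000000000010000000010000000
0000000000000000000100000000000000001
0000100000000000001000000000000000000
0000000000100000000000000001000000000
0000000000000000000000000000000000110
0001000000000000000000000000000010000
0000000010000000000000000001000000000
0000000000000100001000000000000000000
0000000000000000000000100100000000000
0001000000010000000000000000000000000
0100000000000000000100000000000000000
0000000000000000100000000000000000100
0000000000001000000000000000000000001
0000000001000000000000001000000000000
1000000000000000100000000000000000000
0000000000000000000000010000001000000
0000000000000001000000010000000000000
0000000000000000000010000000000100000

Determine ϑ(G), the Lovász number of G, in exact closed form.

37*cos(pi/37)/(cos(pi/37) + 1)

N(759) = {808, 868}, |N(759)| = 2.
deg(498) = 2; N(498) = {974, 719}.
N(502) = {163, 977}, |N(502)| = 2.
deg(632) = 2; N(632) = {974, 808}.
G on 37 vertices is 2-regular; this is C_{37}, the 37-cycle.
The 19 distinct eigenvalues: [2.0, 1.97123, 1.88575, 1.74603, 1.55607, 1.32135, 1.04861, 0.74571, 0.42136, 0.08488, -0.25404, -0.58565, -0.90041, -1.18927, -1.44391, -1.65702, -1.82246, -1.93547, -1.99279].
Lovász (edge-transitive): ϑ = −37·(-2*cos(pi/37))/((2)−(-2*cos(pi/37))) = 37*cos(pi/37)/(cos(pi/37) + 1).
≈ 18.4666166 (to 7 d.p.).
Check 18 ≤ 37*cos(pi/37)/(cos(pi/37) + 1) ≤ 19: both strict.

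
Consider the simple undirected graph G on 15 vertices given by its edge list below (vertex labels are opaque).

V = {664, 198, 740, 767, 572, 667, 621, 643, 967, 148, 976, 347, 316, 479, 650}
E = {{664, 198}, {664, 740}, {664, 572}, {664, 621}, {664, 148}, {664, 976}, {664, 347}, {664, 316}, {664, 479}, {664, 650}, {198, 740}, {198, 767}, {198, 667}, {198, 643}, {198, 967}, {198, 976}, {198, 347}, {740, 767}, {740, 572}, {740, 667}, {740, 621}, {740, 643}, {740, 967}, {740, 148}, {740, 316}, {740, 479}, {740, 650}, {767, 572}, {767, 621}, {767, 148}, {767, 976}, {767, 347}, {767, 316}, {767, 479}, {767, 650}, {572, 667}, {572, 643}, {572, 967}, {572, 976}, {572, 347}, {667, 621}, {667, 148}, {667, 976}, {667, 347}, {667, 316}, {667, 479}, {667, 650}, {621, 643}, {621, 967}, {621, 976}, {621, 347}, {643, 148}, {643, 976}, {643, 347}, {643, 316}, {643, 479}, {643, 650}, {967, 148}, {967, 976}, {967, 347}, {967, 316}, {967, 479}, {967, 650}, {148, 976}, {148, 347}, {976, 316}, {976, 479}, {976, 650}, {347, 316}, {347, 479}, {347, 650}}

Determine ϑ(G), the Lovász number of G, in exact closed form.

N(621) = {664, 740, 767, 667, 643, 967, 976, 347}, |N(621)| = 8.
N(198) = {664, 740, 767, 667, 643, 967, 976, 347}, |N(198)| = 8.
Vertex 572 has 8 neighbors: 664, 740, 767, 667, 643, 967, 976, 347.
N(767) = {198, 740, 572, 621, 148, 976, 347, 316, 479, 650}, |N(767)| = 10.
Complete multipartite on [7, 5, 3]: sandwich collapses at ϑ=7.
= 7.000000000… (decimal).
Check 7 ≤ 7 ≤ 7: collapsed.

7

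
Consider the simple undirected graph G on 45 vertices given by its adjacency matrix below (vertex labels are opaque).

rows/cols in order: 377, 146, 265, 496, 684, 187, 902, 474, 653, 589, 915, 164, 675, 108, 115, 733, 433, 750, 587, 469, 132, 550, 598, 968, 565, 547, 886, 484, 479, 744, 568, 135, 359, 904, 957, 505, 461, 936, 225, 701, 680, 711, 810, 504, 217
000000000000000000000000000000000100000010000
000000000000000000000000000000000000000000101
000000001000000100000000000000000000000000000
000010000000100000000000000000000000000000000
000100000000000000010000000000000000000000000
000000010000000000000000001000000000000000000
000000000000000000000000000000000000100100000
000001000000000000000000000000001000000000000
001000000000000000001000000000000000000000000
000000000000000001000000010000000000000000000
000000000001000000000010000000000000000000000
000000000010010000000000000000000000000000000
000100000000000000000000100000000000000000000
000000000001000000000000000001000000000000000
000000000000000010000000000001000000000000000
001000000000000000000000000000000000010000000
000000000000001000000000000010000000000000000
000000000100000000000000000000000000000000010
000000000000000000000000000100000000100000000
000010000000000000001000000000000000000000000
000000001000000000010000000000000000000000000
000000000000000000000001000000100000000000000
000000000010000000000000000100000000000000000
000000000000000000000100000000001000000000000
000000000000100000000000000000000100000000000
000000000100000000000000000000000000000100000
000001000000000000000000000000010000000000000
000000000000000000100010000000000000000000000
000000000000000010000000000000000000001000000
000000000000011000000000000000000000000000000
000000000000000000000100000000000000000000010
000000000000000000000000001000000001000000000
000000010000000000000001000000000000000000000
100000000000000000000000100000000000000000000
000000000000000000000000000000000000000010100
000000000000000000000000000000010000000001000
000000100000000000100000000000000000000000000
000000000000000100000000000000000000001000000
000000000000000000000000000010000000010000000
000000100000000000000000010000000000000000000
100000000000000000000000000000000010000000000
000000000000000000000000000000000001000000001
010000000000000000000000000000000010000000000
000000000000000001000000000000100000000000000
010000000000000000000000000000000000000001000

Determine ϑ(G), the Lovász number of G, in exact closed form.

45*cos(pi/45)/(cos(pi/45) + 1)

deg(146) = 2; N(146) = {810, 217}.
N(187) = {474, 886}, |N(187)| = 2.
deg(750) = 2; N(750) = {589, 504}.
deg(587) = 2; N(587) = {484, 461}.
2-regular, N=45; this is C_{45}, the 45-cycle.
A has 23 distinct eigenvalues ≈ [2.0, 1.981, 1.923, 1.827, 1.696, 1.532, 1.338, 1.118, 0.877, 0.618, 0.347, 0.07, -0.209, -0.484, -0.749, -1.0, -1.231, -1.439, -1.618, -1.766, -1.879, -1.956, -1.995].
−45·(-2*cos(pi/45)) / ((2)−(-2*cos(pi/45))) = 45*cos(pi/45)/(cos(pi/45) + 1) = ϑ(G).
Numerically 22.472562.
Sandwich: α(G)=22 ≤ ϑ(G)=45*cos(pi/45)/(cos(pi/45) + 1) ≤ χ(Ḡ)=23 (both strict).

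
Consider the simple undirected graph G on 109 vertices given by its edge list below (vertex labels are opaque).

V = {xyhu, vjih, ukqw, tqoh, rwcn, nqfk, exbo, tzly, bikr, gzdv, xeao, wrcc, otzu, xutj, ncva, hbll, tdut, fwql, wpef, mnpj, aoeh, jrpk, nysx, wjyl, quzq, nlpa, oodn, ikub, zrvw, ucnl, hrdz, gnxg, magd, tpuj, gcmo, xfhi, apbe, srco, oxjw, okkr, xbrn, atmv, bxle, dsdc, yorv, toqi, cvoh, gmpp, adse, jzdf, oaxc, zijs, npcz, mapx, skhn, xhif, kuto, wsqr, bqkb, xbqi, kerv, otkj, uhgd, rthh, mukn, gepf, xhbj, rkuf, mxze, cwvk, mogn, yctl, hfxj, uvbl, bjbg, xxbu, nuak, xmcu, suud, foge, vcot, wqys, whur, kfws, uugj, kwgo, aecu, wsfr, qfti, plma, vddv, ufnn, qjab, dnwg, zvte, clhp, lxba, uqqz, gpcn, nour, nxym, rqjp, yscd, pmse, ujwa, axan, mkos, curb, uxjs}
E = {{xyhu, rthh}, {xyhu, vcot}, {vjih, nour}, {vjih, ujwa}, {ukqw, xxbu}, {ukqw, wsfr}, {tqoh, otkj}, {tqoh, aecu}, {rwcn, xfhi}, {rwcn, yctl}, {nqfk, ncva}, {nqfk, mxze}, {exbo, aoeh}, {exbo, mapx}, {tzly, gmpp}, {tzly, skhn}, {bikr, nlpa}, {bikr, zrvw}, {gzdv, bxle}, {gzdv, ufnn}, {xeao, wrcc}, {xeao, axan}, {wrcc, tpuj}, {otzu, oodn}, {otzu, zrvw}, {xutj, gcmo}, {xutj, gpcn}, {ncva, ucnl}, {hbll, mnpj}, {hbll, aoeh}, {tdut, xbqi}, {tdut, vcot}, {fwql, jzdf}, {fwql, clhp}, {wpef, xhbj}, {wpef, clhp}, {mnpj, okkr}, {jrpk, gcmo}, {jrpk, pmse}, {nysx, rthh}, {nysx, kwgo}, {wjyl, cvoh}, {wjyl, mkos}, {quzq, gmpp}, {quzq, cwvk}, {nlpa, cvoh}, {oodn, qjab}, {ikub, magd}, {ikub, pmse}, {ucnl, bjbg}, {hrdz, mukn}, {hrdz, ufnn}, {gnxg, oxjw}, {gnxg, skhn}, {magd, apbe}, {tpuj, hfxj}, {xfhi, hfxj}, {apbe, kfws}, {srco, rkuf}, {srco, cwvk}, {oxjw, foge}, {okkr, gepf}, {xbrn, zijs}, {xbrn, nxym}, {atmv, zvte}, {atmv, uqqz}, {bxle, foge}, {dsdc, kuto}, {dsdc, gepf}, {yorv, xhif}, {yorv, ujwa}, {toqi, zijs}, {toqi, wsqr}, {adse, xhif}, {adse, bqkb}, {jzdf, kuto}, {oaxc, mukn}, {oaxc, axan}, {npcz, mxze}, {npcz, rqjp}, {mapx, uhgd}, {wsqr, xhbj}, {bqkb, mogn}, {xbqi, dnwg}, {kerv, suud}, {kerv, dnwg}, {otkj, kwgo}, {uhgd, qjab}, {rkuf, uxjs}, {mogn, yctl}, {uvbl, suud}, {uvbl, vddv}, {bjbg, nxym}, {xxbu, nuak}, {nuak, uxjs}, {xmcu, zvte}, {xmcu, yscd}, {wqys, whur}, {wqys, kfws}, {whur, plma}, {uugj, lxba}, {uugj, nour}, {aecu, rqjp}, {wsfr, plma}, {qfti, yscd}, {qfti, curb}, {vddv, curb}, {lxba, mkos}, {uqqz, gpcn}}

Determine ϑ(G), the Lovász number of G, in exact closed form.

109*cos(pi/109)/(cos(pi/109) + 1)

Vertex mkos has 2 neighbors: wjyl, lxba.
N(jzdf) = {fwql, kuto}, |N(jzdf)| = 2.
Vertex tdut has 2 neighbors: xbqi, vcot.
Vertex xhif has 2 neighbors: yorv, adse.
109-vertex 2-regular graph: a single 109-cycle (edge-transitive).
The 55 distinct eigenvalues: [2.0, 1.99668, 1.98672, 1.97017, 1.94707, 1.9175, 1.88157, 1.83938, 1.79108, 1.73683, 1.67682, 1.61123, 1.54029, 1.46424, 1.38332, 1.2978, 1.20797, 1.11413, 1.01659, 0.91568, 0.81172, 0.70506, 0.59606, 0.48509, 0.3725, 0.25867, 0.14399, 0.02882, -0.08644, -0.20141, -0.31572, -0.42897, -0.5408, -0.65083, -0.7587, -0.86406, -0.96654, -1.06581, -1.16154, -1.25341, -1.34111, -1.42437, -1.50289, -1.57642, -1.64471, -1.70754, -1.76469, -1.81598, -1.86125, -1.90032, -1.93309, -1.95943, -1.97927, -1.99253, -1.99917].
With N=109: ϑ(G) = 109·(-(-1)*2*cos(pi/109))/(2−(-2*cos(pi/109))) = 109*cos(pi/109)/(cos(pi/109) + 1).
= 54.488680… (decimal).
α=54, χ(Ḡ)=55; ϑ=109*cos(pi/109)/(cos(pi/109) + 1) lies between (both strict).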